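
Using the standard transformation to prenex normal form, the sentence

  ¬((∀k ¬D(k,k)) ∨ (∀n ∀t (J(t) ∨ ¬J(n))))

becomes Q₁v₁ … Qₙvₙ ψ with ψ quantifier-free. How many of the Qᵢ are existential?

Drive negations inward (¬∀x A ≡ ∃x ¬A, ¬∃x A ≡ ∀x ¬A, De Morgan for ∧/∨):
  (∃k D(k,k)) ∧ (∃n ∃t (¬J(t) ∧ J(n)))
All bound variables are already distinct, so no renaming is needed.
Extract every quantifier outward, since the variables are now distinct and don't occur free across branches:
  ∃k ∃n ∃t (D(k,k) ∧ ¬J(t) ∧ J(n))
The prefix is ∃k ∃n ∃t: 0 universal, 3 existential.

3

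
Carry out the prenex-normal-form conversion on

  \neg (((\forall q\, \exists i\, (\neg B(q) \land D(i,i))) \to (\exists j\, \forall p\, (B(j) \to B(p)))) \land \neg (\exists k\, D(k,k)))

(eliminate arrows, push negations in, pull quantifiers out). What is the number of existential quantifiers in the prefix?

Eliminate → and ↔ using ¬ and ∨.
  \neg ((\neg (\forall q\, \exists i\, (\neg B(q) \land D(i,i))) \lor (\exists j\, \forall p\, (\neg B(j) \lor B(p)))) \land \neg (\exists k\, D(k,k)))
Move each ¬ inward, flipping quantifiers it crosses:
  (\forall q\, \exists i\, (\neg B(q) \land D(i,i))) \land (\forall j\, \exists p\, (B(j) \land \neg B(p))) \lor (\exists k\, D(k,k))
All bound variables are already distinct, so no renaming is needed.
Extract every quantifier outward, since the variables are now distinct and don't occur free across branches:
  \forall q\, \exists i\, \forall j\, \exists p\, \exists k\, (\neg B(q) \land D(i,i) \land B(j) \land \neg B(p) \lor D(k,k))
The prefix is \forall q \exists i \forall j \exists p \exists k: 2 universal, 3 existential.

3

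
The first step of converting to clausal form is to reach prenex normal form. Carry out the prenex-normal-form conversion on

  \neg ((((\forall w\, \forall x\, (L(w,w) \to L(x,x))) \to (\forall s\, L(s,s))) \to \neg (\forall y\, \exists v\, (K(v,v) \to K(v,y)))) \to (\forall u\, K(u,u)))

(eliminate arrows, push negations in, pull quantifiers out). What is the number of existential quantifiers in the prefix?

3

First replace A → B with ¬A ∨ B.
  \neg (\neg (\neg (\neg (\forall w\, \forall x\, (\neg L(w,w) \lor L(x,x))) \lor (\forall s\, L(s,s))) \lor \neg (\forall y\, \exists v\, (\neg K(v,v) \lor K(v,y)))) \lor (\forall u\, K(u,u)))
Drive negations inward (¬∀x A ≡ ∃x ¬A, ¬∃x A ≡ ∀x ¬A, De Morgan for ∧/∨):
  ((\forall w\, \forall x\, (\neg L(w,w) \lor L(x,x))) \land (\exists s\, \neg L(s,s)) \lor (\exists y\, \forall v\, (K(v,v) \land \neg K(v,y)))) \land (\exists u\, \neg K(u,u))
Pull the quantifiers to the front (each side's bound variable is not free in the other side):
  \forall w\, \forall x\, \exists s\, \exists y\, \forall v\, \exists u\, (((\neg L(w,w) \lor L(x,x)) \land \neg L(s,s) \lor K(v,v) \land \neg K(v,y)) \land \neg K(u,u))
The prefix is \forall w \forall x \exists s \exists y \forall v \exists u: 3 universal, 3 existential.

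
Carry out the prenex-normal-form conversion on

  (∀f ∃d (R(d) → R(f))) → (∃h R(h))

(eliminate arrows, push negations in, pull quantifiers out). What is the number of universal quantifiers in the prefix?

Rewrite implications/biconditionals: A → B as ¬A ∨ B.
  ¬(∀f ∃d (¬R(d) ∨ R(f))) ∨ (∃h R(h))
Move each ¬ inward, flipping quantifiers it crosses:
  (∃f ∀d (R(d) ∧ ¬R(f))) ∨ (∃h R(h))
All bound variables are already distinct, so no renaming is needed.
Extract every quantifier outward, since the variables are now distinct and don't occur free across branches:
  ∃f ∀d ∃h (R(d) ∧ ¬R(f) ∨ R(h))
The prefix is ∃f ∀d ∃h: 1 universal, 2 existential.

1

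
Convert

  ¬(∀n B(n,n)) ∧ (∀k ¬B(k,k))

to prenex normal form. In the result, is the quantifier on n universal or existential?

existential

Move each ¬ inward, flipping quantifiers it crosses:
  (∃n ¬B(n,n)) ∧ (∀k ¬B(k,k))
All bound variables are already distinct, so no renaming is needed.
Pull the quantifiers to the front (each side's bound variable is not free in the other side):
  ∃n ∀k (¬B(n,n) ∧ ¬B(k,k))
The quantifier ∀n sits under an odd number of negations, so it flips to ∃n.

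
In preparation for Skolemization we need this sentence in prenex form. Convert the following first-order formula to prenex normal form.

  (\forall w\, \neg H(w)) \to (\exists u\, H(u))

\exists w\, \exists u\, (H(w) \lor H(u))

First replace A → B with ¬A ∨ B.
  \neg (\forall w\, \neg H(w)) \lor (\exists u\, H(u))
Drive negations inward (¬∀x A ≡ ∃x ¬A, ¬∃x A ≡ ∀x ¬A, De Morgan for ∧/∨):
  (\exists w\, H(w)) \lor (\exists u\, H(u))
All bound variables are already distinct, so no renaming is needed.
Extract every quantifier outward, since the variables are now distinct and don't occur free across branches:
  \exists w\, \exists u\, (H(w) \lor H(u))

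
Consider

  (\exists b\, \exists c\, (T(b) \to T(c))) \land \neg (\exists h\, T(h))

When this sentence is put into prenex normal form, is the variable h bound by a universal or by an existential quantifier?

universal

First replace A → B with ¬A ∨ B.
  (\exists b\, \exists c\, (\neg T(b) \lor T(c))) \land \neg (\exists h\, T(h))
Drive negations inward (¬∀x A ≡ ∃x ¬A, ¬∃x A ≡ ∀x ¬A, De Morgan for ∧/∨):
  (\exists b\, \exists c\, (\neg T(b) \lor T(c))) \land (\forall h\, \neg T(h))
All bound variables are already distinct, so no renaming is needed.
Pull the quantifiers to the front (each side's bound variable is not free in the other side):
  \exists b\, \exists c\, \forall h\, ((\neg T(b) \lor T(c)) \land \neg T(h))
The quantifier \exists h sits under an odd number of negations (counting the antecedent side of each →), so it flips to \forall h.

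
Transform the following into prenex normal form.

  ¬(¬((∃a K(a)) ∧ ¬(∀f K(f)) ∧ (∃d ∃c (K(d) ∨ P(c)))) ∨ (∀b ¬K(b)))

∃a ∃f ∃d ∃c ∃b (K(a) ∧ ¬K(f) ∧ (K(d) ∨ P(c)) ∧ K(b))

Move each ¬ inward, flipping quantifiers it crosses:
  (∃a K(a)) ∧ (∃f ¬K(f)) ∧ (∃d ∃c (K(d) ∨ P(c))) ∧ (∃b K(b))
Finally move all quantifiers to the prefix:
  ∃a ∃f ∃d ∃c ∃b (K(a) ∧ ¬K(f) ∧ (K(d) ∨ P(c)) ∧ K(b))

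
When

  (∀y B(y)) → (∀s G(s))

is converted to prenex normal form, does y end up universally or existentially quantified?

First replace A → B with ¬A ∨ B.
  ¬(∀y B(y)) ∨ (∀s G(s))
Push ¬ through the quantifiers and connectives to reach negation normal form:
  (∃y ¬B(y)) ∨ (∀s G(s))
Finally move all quantifiers to the prefix:
  ∃y ∀s (¬B(y) ∨ G(s))
The quantifier ∀y sits under an odd number of negations (counting the antecedent side of each →), so it flips to ∃y.

existential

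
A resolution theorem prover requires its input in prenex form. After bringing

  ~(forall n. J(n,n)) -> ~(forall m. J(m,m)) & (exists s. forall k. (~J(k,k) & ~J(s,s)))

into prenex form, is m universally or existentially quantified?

Rewrite implications/biconditionals: A → B as ¬A ∨ B.
  ~~(forall n. J(n,n)) | ~(forall m. J(m,m)) & (exists s. forall k. (~J(k,k) & ~J(s,s)))
Drive negations inward (¬∀x A ≡ ∃x ¬A, ¬∃x A ≡ ∀x ¬A, De Morgan for ∧/∨):
  (forall n. J(n,n)) | (exists m. ~J(m,m)) & (exists s. forall k. (~J(k,k) & ~J(s,s)))
Pull the quantifiers to the front (each side's bound variable is not free in the other side):
  forall n. exists m. exists s. forall k. (J(n,n) | ~J(m,m) & ~J(k,k) & ~J(s,s))
The quantifier forall m sits under an odd number of negations (counting the antecedent side of each →), so it flips to exists m.

existential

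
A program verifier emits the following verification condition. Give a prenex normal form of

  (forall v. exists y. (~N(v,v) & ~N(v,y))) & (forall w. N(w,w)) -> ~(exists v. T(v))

exists v. forall y. exists w. forall t. (N(v,v) | N(v,y) | ~N(w,w) | ~T(t))

Rewrite implications/biconditionals: A → B as ¬A ∨ B.
  ~((forall v. exists y. (~N(v,v) & ~N(v,y))) & (forall w. N(w,w))) | ~(exists v. T(v))
Drive negations inward (¬∀x A ≡ ∃x ¬A, ¬∃x A ≡ ∀x ¬A, De Morgan for ∧/∨):
  (exists v. forall y. (N(v,v) | N(v,y))) | (exists w. ~N(w,w)) | (forall v. ~T(v))
Give each quantifier a distinct variable: v↦t.
  (exists v. forall y. (N(v,v) | N(v,y))) | (exists w. ~N(w,w)) | (forall t. ~T(t))
Pull the quantifiers to the front (each side's bound variable is not free in the other side):
  exists v. forall y. exists w. forall t. (N(v,v) | N(v,y) | ~N(w,w) | ~T(t))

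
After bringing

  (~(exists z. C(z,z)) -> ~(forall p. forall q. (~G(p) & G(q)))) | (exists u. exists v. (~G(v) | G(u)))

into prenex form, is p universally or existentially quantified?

existential

Eliminate → and ↔ using ¬ and ∨.
  ~~(exists z. C(z,z)) | ~(forall p. forall q. (~G(p) & G(q))) | (exists u. exists v. (~G(v) | G(u)))
Push ¬ through the quantifiers and connectives to reach negation normal form:
  (exists z. C(z,z)) | (exists p. exists q. (G(p) | ~G(q))) | (exists u. exists v. (~G(v) | G(u)))
All bound variables are already distinct, so no renaming is needed.
Finally move all quantifiers to the prefix:
  exists z. exists p. exists q. exists u. exists v. (C(z,z) | G(p) | ~G(q) | ~G(v) | G(u))
The quantifier forall p sits under an odd number of negations (counting the antecedent side of each →), so it flips to exists p.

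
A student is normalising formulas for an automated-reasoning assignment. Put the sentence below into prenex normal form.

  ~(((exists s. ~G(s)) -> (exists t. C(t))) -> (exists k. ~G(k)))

Eliminate → and ↔ using ¬ and ∨.
  ~(~(~(exists s. ~G(s)) | (exists t. C(t))) | (exists k. ~G(k)))
Move each ¬ inward, flipping quantifiers it crosses:
  ((forall s. G(s)) | (exists t. C(t))) & (forall k. G(k))
All bound variables are already distinct, so no renaming is needed.
Finally move all quantifiers to the prefix:
  forall s. exists t. forall k. ((G(s) | C(t)) & G(k))

forall s. exists t. forall k. ((G(s) | C(t)) & G(k))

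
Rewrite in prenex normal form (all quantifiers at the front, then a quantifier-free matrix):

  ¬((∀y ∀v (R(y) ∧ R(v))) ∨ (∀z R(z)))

Drive negations inward (¬∀x A ≡ ∃x ¬A, ¬∃x A ≡ ∀x ¬A, De Morgan for ∧/∨):
  (∃y ∃v (¬R(y) ∨ ¬R(v))) ∧ (∃z ¬R(z))
All bound variables are already distinct, so no renaming is needed.
Finally move all quantifiers to the prefix:
  ∃y ∃v ∃z ((¬R(y) ∨ ¬R(v)) ∧ ¬R(z))

∃y ∃v ∃z ((¬R(y) ∨ ¬R(v)) ∧ ¬R(z))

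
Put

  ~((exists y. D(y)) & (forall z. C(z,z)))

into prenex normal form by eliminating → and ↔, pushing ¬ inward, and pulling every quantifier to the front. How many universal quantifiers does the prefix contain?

1

Drive negations inward (¬∀x A ≡ ∃x ¬A, ¬∃x A ≡ ∀x ¬A, De Morgan for ∧/∨):
  (forall y. ~D(y)) | (exists z. ~C(z,z))
Finally move all quantifiers to the prefix:
  forall y. exists z. (~D(y) | ~C(z,z))
The prefix is forall y exists z: 1 universal, 1 existential.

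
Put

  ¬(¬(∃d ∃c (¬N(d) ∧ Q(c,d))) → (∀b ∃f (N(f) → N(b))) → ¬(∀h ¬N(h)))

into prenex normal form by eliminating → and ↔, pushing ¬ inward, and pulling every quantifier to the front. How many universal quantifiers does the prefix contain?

First replace A → B with ¬A ∨ B.
  ¬(¬¬(∃d ∃c (¬N(d) ∧ Q(c,d))) ∨ ¬(∀b ∃f (¬N(f) ∨ N(b))) ∨ ¬(∀h ¬N(h)))
Push ¬ through the quantifiers and connectives to reach negation normal form:
  (∀d ∀c (N(d) ∨ ¬Q(c,d))) ∧ (∀b ∃f (¬N(f) ∨ N(b))) ∧ (∀h ¬N(h))
All bound variables are already distinct, so no renaming is needed.
Pull the quantifiers to the front (each side's bound variable is not free in the other side):
  ∀d ∀c ∀b ∃f ∀h ((N(d) ∨ ¬Q(c,d)) ∧ (¬N(f) ∨ N(b)) ∧ ¬N(h))
The prefix is ∀d ∀c ∀b ∃f ∀h: 4 universal, 1 existential.

4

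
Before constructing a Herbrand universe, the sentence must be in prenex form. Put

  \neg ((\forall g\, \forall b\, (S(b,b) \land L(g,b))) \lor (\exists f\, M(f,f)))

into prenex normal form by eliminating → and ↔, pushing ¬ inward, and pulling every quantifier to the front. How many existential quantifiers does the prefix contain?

Move each ¬ inward, flipping quantifiers it crosses:
  (\exists g\, \exists b\, (\neg S(b,b) \lor \neg L(g,b))) \land (\forall f\, \neg M(f,f))
All bound variables are already distinct, so no renaming is needed.
Finally move all quantifiers to the prefix:
  \exists g\, \exists b\, \forall f\, ((\neg S(b,b) \lor \neg L(g,b)) \land \neg M(f,f))
The prefix is \exists g \exists b \forall f: 1 universal, 2 existential.

2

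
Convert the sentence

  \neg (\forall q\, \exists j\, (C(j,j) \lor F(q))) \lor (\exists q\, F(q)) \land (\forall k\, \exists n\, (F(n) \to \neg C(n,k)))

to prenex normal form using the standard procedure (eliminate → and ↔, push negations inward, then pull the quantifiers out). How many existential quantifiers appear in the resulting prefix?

3

Rewrite implications/biconditionals: A → B as ¬A ∨ B.
  \neg (\forall q\, \exists j\, (C(j,j) \lor F(q))) \lor (\exists q\, F(q)) \land (\forall k\, \exists n\, (\neg F(n) \lor \neg C(n,k)))
Move each ¬ inward, flipping quantifiers it crosses:
  (\exists q\, \forall j\, (\neg C(j,j) \land \neg F(q))) \lor (\exists q\, F(q)) \land (\forall k\, \exists n\, (\neg F(n) \lor \neg C(n,k)))
Rename bound variables to avoid capture: q↦x1.
  (\exists q\, \forall j\, (\neg C(j,j) \land \neg F(q))) \lor (\exists x1\, F(x1)) \land (\forall k\, \exists n\, (\neg F(n) \lor \neg C(n,k)))
Extract every quantifier outward, since the variables are now distinct and don't occur free across branches:
  \exists q\, \forall j\, \exists x1\, \forall k\, \exists n\, (\neg C(j,j) \land \neg F(q) \lor F(x1) \land (\neg F(n) \lor \neg C(n,k)))
The prefix is \exists q \forall j \exists x1 \forall k \exists n: 2 universal, 3 existential.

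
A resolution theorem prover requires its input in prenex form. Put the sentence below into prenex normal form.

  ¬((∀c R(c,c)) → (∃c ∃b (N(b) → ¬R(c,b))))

Eliminate → and ↔ using ¬ and ∨.
  ¬(¬(∀c R(c,c)) ∨ (∃c ∃b (¬N(b) ∨ ¬R(c,b))))
Drive negations inward (¬∀x A ≡ ∃x ¬A, ¬∃x A ≡ ∀x ¬A, De Morgan for ∧/∨):
  (∀c R(c,c)) ∧ (∀c ∀b (N(b) ∧ R(c,b)))
Standardize variables apart so no two quantifiers bind the same name: c↦w1.
  (∀c R(c,c)) ∧ (∀w1 ∀b (N(b) ∧ R(w1,b)))
Extract every quantifier outward, since the variables are now distinct and don't occur free across branches:
  ∀c ∀w1 ∀b (R(c,c) ∧ N(b) ∧ R(w1,b))

∀c ∀w1 ∀b (R(c,c) ∧ N(b) ∧ R(w1,b))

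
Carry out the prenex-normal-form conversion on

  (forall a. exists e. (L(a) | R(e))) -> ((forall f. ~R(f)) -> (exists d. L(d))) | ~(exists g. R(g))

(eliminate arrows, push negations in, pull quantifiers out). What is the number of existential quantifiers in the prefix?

3

Rewrite implications/biconditionals: A → B as ¬A ∨ B.
  ~(forall a. exists e. (L(a) | R(e))) | ~(forall f. ~R(f)) | (exists d. L(d)) | ~(exists g. R(g))
Move each ¬ inward, flipping quantifiers it crosses:
  (exists a. forall e. (~L(a) & ~R(e))) | (exists f. R(f)) | (exists d. L(d)) | (forall g. ~R(g))
All bound variables are already distinct, so no renaming is needed.
Finally move all quantifiers to the prefix:
  exists a. forall e. exists f. exists d. forall g. (~L(a) & ~R(e) | R(f) | L(d) | ~R(g))
The prefix is exists a forall e exists f exists d forall g: 2 universal, 3 existential.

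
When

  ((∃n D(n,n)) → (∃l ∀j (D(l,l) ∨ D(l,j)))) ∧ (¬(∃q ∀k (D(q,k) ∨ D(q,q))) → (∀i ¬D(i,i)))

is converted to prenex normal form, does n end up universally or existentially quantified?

universal

Eliminate → and ↔ using ¬ and ∨.
  (¬(∃n D(n,n)) ∨ (∃l ∀j (D(l,l) ∨ D(l,j)))) ∧ (¬¬(∃q ∀k (D(q,k) ∨ D(q,q))) ∨ (∀i ¬D(i,i)))
Drive negations inward (¬∀x A ≡ ∃x ¬A, ¬∃x A ≡ ∀x ¬A, De Morgan for ∧/∨):
  ((∀n ¬D(n,n)) ∨ (∃l ∀j (D(l,l) ∨ D(l,j)))) ∧ ((∃q ∀k (D(q,k) ∨ D(q,q))) ∨ (∀i ¬D(i,i)))
All bound variables are already distinct, so no renaming is needed.
Finally move all quantifiers to the prefix:
  ∀n ∃l ∀j ∃q ∀k ∀i ((¬D(n,n) ∨ D(l,l) ∨ D(l,j)) ∧ (D(q,k) ∨ D(q,q) ∨ ¬D(i,i)))
The quantifier ∃n sits under an odd number of negations (counting the antecedent side of each →), so it flips to ∀n.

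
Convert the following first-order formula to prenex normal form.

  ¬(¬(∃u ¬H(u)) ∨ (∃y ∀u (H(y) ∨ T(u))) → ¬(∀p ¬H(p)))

∀u ∃y ∀x ∀p ((H(u) ∨ H(y) ∨ T(x)) ∧ ¬H(p))

First replace A → B with ¬A ∨ B.
  ¬(¬(¬(∃u ¬H(u)) ∨ (∃y ∀u (H(y) ∨ T(u)))) ∨ ¬(∀p ¬H(p)))
Drive negations inward (¬∀x A ≡ ∃x ¬A, ¬∃x A ≡ ∀x ¬A, De Morgan for ∧/∨):
  ((∀u H(u)) ∨ (∃y ∀u (H(y) ∨ T(u)))) ∧ (∀p ¬H(p))
Give each quantifier a distinct variable: u↦x.
  ((∀u H(u)) ∨ (∃y ∀x (H(y) ∨ T(x)))) ∧ (∀p ¬H(p))
Finally move all quantifiers to the prefix:
  ∀u ∃y ∀x ∀p ((H(u) ∨ H(y) ∨ T(x)) ∧ ¬H(p))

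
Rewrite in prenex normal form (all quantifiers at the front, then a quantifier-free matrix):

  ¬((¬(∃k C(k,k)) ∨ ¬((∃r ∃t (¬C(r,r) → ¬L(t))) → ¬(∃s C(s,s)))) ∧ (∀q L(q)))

Rewrite implications/biconditionals: A → B as ¬A ∨ B.
  ¬((¬(∃k C(k,k)) ∨ ¬(¬(∃r ∃t (¬¬C(r,r) ∨ ¬L(t))) ∨ ¬(∃s C(s,s)))) ∧ (∀q L(q)))
Drive negations inward (¬∀x A ≡ ∃x ¬A, ¬∃x A ≡ ∀x ¬A, De Morgan for ∧/∨):
  (∃k C(k,k)) ∧ ((∀r ∀t (¬C(r,r) ∧ L(t))) ∨ (∀s ¬C(s,s))) ∨ (∃q ¬L(q))
Pull the quantifiers to the front (each side's bound variable is not free in the other side):
  ∃k ∀r ∀t ∀s ∃q (C(k,k) ∧ (¬C(r,r) ∧ L(t) ∨ ¬C(s,s)) ∨ ¬L(q))

∃k ∀r ∀t ∀s ∃q (C(k,k) ∧ (¬C(r,r) ∧ L(t) ∨ ¬C(s,s)) ∨ ¬L(q))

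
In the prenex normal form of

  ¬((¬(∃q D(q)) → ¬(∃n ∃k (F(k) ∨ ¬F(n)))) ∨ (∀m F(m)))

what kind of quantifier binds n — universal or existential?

Rewrite implications/biconditionals: A → B as ¬A ∨ B.
  ¬(¬¬(∃q D(q)) ∨ ¬(∃n ∃k (F(k) ∨ ¬F(n))) ∨ (∀m F(m)))
Move each ¬ inward, flipping quantifiers it crosses:
  (∀q ¬D(q)) ∧ (∃n ∃k (F(k) ∨ ¬F(n))) ∧ (∃m ¬F(m))
Pull the quantifiers to the front (each side's bound variable is not free in the other side):
  ∀q ∃n ∃k ∃m (¬D(q) ∧ (F(k) ∨ ¬F(n)) ∧ ¬F(m))
The quantifier ∃n sits under an even number of negations (counting the antecedent side of each →), so it remains existential.

existential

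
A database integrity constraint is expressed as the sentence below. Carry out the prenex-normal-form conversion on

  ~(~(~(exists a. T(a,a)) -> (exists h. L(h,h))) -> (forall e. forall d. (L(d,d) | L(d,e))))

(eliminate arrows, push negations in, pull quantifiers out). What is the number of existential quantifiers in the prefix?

2

Eliminate → and ↔ using ¬ and ∨.
  ~(~~(~~(exists a. T(a,a)) | (exists h. L(h,h))) | (forall e. forall d. (L(d,d) | L(d,e))))
Move each ¬ inward, flipping quantifiers it crosses:
  (forall a. ~T(a,a)) & (forall h. ~L(h,h)) & (exists e. exists d. (~L(d,d) & ~L(d,e)))
All bound variables are already distinct, so no renaming is needed.
Pull the quantifiers to the front (each side's bound variable is not free in the other side):
  forall a. forall h. exists e. exists d. (~T(a,a) & ~L(h,h) & ~L(d,d) & ~L(d,e))
The prefix is forall a forall h exists e exists d: 2 universal, 2 existential.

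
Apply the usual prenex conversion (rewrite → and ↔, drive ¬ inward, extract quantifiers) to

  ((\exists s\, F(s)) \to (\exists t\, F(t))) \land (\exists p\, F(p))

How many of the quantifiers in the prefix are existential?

Rewrite implications/biconditionals: A → B as ¬A ∨ B.
  (\neg (\exists s\, F(s)) \lor (\exists t\, F(t))) \land (\exists p\, F(p))
Move each ¬ inward, flipping quantifiers it crosses:
  ((\forall s\, \neg F(s)) \lor (\exists t\, F(t))) \land (\exists p\, F(p))
All bound variables are already distinct, so no renaming is needed.
Extract every quantifier outward, since the variables are now distinct and don't occur free across branches:
  \forall s\, \exists t\, \exists p\, ((\neg F(s) \lor F(t)) \land F(p))
The prefix is \forall s \exists t \exists p: 1 universal, 2 existential.

2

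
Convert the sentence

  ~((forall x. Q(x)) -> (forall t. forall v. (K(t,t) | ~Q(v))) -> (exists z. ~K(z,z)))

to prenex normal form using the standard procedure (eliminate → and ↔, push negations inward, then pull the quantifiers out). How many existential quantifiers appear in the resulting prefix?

0

First replace A → B with ¬A ∨ B.
  ~(~(forall x. Q(x)) | ~(forall t. forall v. (K(t,t) | ~Q(v))) | (exists z. ~K(z,z)))
Push ¬ through the quantifiers and connectives to reach negation normal form:
  (forall x. Q(x)) & (forall t. forall v. (K(t,t) | ~Q(v))) & (forall z. K(z,z))
All bound variables are already distinct, so no renaming is needed.
Extract every quantifier outward, since the variables are now distinct and don't occur free across branches:
  forall x. forall t. forall v. forall z. (Q(x) & (K(t,t) | ~Q(v)) & K(z,z))
The prefix is forall x forall t forall v forall z: 4 universal, 0 existential.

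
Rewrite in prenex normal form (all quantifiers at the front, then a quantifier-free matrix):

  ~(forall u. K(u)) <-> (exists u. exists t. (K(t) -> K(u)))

forall u. exists c. exists t. forall v. forall x. exists v1. ((K(u) | ~K(t) | K(c)) & (K(x) & ~K(v) | ~K(v1)))

First replace A → B with ¬A ∨ B; A ↔ B as (¬A ∨ B) ∧ (¬B ∨ A).
  (~~(forall u. K(u)) | (exists u. exists t. (~K(t) | K(u)))) & (~(exists u. exists t. (~K(t) | K(u))) | ~(forall u. K(u)))
Drive negations inward (¬∀x A ≡ ∃x ¬A, ¬∃x A ≡ ∀x ¬A, De Morgan for ∧/∨):
  ((forall u. K(u)) | (exists u. exists t. (~K(t) | K(u)))) & ((forall u. forall t. (K(t) & ~K(u))) | (exists u. ~K(u)))
Rename bound variables to avoid capture: u↦c, u↦v, t↦x, u↦v1.
  ((forall u. K(u)) | (exists c. exists t. (~K(t) | K(c)))) & ((forall v. forall x. (K(x) & ~K(v))) | (exists v1. ~K(v1)))
Finally move all quantifiers to the prefix:
  forall u. exists c. exists t. forall v. forall x. exists v1. ((K(u) | ~K(t) | K(c)) & (K(x) & ~K(v) | ~K(v1)))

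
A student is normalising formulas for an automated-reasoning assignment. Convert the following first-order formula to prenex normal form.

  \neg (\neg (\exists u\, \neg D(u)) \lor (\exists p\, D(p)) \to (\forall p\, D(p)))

First replace A → B with ¬A ∨ B.
  \neg (\neg (\neg (\exists u\, \neg D(u)) \lor (\exists p\, D(p))) \lor (\forall p\, D(p)))
Move each ¬ inward, flipping quantifiers it crosses:
  ((\forall u\, D(u)) \lor (\exists p\, D(p))) \land (\exists p\, \neg D(p))
Standardize variables apart so no two quantifiers bind the same name: p↦x.
  ((\forall u\, D(u)) \lor (\exists p\, D(p))) \land (\exists x\, \neg D(x))
Finally move all quantifiers to the prefix:
  \forall u\, \exists p\, \exists x\, ((D(u) \lor D(p)) \land \neg D(x))

\forall u\, \exists p\, \exists x\, ((D(u) \lor D(p)) \land \neg D(x))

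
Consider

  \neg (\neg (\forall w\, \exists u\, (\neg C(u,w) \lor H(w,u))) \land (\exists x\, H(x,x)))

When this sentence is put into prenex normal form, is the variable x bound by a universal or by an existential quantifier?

universal

Drive negations inward (¬∀x A ≡ ∃x ¬A, ¬∃x A ≡ ∀x ¬A, De Morgan for ∧/∨):
  (\forall w\, \exists u\, (\neg C(u,w) \lor H(w,u))) \lor (\forall x\, \neg H(x,x))
Finally move all quantifiers to the prefix:
  \forall w\, \exists u\, \forall x\, (\neg C(u,w) \lor H(w,u) \lor \neg H(x,x))
The quantifier \exists x sits under an odd number of negations, so it flips to \forall x.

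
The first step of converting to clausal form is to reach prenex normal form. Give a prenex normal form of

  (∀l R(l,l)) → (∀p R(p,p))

∃l ∀p (¬R(l,l) ∨ R(p,p))

Eliminate → and ↔ using ¬ and ∨.
  ¬(∀l R(l,l)) ∨ (∀p R(p,p))
Push ¬ through the quantifiers and connectives to reach negation normal form:
  (∃l ¬R(l,l)) ∨ (∀p R(p,p))
All bound variables are already distinct, so no renaming is needed.
Pull the quantifiers to the front (each side's bound variable is not free in the other side):
  ∃l ∀p (¬R(l,l) ∨ R(p,p))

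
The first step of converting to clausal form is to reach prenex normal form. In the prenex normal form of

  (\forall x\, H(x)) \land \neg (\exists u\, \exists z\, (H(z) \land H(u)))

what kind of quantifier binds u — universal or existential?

universal

Push ¬ through the quantifiers and connectives to reach negation normal form:
  (\forall x\, H(x)) \land (\forall u\, \forall z\, (\neg H(z) \lor \neg H(u)))
All bound variables are already distinct, so no renaming is needed.
Finally move all quantifiers to the prefix:
  \forall x\, \forall u\, \forall z\, (H(x) \land (\neg H(z) \lor \neg H(u)))
The quantifier \exists u sits under an odd number of negations, so it flips to \forall u.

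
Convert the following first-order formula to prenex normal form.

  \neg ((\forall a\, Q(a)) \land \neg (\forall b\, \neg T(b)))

\exists a\, \forall b\, (\neg Q(a) \lor \neg T(b))

Push ¬ through the quantifiers and connectives to reach negation normal form:
  (\exists a\, \neg Q(a)) \lor (\forall b\, \neg T(b))
Extract every quantifier outward, since the variables are now distinct and don't occur free across branches:
  \exists a\, \forall b\, (\neg Q(a) \lor \neg T(b))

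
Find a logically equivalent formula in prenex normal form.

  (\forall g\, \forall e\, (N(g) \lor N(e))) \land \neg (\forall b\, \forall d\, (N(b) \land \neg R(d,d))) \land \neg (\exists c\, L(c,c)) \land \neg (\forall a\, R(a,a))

\forall g\, \forall e\, \exists b\, \exists d\, \forall c\, \exists a\, ((N(g) \lor N(e)) \land (\neg N(b) \lor R(d,d)) \land \neg L(c,c) \land \neg R(a,a))

Drive negations inward (¬∀x A ≡ ∃x ¬A, ¬∃x A ≡ ∀x ¬A, De Morgan for ∧/∨):
  (\forall g\, \forall e\, (N(g) \lor N(e))) \land (\exists b\, \exists d\, (\neg N(b) \lor R(d,d))) \land (\forall c\, \neg L(c,c)) \land (\exists a\, \neg R(a,a))
Pull the quantifiers to the front (each side's bound variable is not free in the other side):
  \forall g\, \forall e\, \exists b\, \exists d\, \forall c\, \exists a\, ((N(g) \lor N(e)) \land (\neg N(b) \lor R(d,d)) \land \neg L(c,c) \land \neg R(a,a))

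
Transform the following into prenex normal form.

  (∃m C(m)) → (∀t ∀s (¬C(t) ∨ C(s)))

∀m ∀t ∀s (¬C(m) ∨ ¬C(t) ∨ C(s))

Eliminate → and ↔ using ¬ and ∨.
  ¬(∃m C(m)) ∨ (∀t ∀s (¬C(t) ∨ C(s)))
Move each ¬ inward, flipping quantifiers it crosses:
  (∀m ¬C(m)) ∨ (∀t ∀s (¬C(t) ∨ C(s)))
All bound variables are already distinct, so no renaming is needed.
Extract every quantifier outward, since the variables are now distinct and don't occur free across branches:
  ∀m ∀t ∀s (¬C(m) ∨ ¬C(t) ∨ C(s))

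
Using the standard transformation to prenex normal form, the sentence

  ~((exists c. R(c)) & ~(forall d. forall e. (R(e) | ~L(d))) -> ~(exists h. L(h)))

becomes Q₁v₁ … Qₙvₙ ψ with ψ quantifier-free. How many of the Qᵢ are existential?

Rewrite implications/biconditionals: A → B as ¬A ∨ B.
  ~(~((exists c. R(c)) & ~(forall d. forall e. (R(e) | ~L(d)))) | ~(exists h. L(h)))
Drive negations inward (¬∀x A ≡ ∃x ¬A, ¬∃x A ≡ ∀x ¬A, De Morgan for ∧/∨):
  (exists c. R(c)) & (exists d. exists e. (~R(e) & L(d))) & (exists h. L(h))
All bound variables are already distinct, so no renaming is needed.
Finally move all quantifiers to the prefix:
  exists c. exists d. exists e. exists h. (R(c) & ~R(e) & L(d) & L(h))
The prefix is exists c exists d exists e exists h: 0 universal, 4 existential.

4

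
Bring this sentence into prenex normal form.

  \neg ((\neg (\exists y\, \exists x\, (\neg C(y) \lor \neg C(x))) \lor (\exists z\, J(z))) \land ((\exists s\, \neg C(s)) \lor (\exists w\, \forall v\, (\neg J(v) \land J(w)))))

\exists y\, \exists x\, \forall z\, \forall s\, \forall w\, \exists v\, ((\neg C(y) \lor \neg C(x)) \land \neg J(z) \lor C(s) \land (J(v) \lor \neg J(w)))

Drive negations inward (¬∀x A ≡ ∃x ¬A, ¬∃x A ≡ ∀x ¬A, De Morgan for ∧/∨):
  (\exists y\, \exists x\, (\neg C(y) \lor \neg C(x))) \land (\forall z\, \neg J(z)) \lor (\forall s\, C(s)) \land (\forall w\, \exists v\, (J(v) \lor \neg J(w)))
Extract every quantifier outward, since the variables are now distinct and don't occur free across branches:
  \exists y\, \exists x\, \forall z\, \forall s\, \forall w\, \exists v\, ((\neg C(y) \lor \neg C(x)) \land \neg J(z) \lor C(s) \land (J(v) \lor \neg J(w)))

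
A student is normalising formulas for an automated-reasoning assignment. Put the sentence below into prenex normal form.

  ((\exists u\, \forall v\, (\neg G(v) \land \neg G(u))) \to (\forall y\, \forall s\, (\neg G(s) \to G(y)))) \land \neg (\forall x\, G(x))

Eliminate → and ↔ using ¬ and ∨.
  (\neg (\exists u\, \forall v\, (\neg G(v) \land \neg G(u))) \lor (\forall y\, \forall s\, (\neg \neg G(s) \lor G(y)))) \land \neg (\forall x\, G(x))
Move each ¬ inward, flipping quantifiers it crosses:
  ((\forall u\, \exists v\, (G(v) \lor G(u))) \lor (\forall y\, \forall s\, (G(s) \lor G(y)))) \land (\exists x\, \neg G(x))
Extract every quantifier outward, since the variables are now distinct and don't occur free across branches:
  \forall u\, \exists v\, \forall y\, \forall s\, \exists x\, ((G(v) \lor G(u) \lor G(s) \lor G(y)) \land \neg G(x))

\forall u\, \exists v\, \forall y\, \forall s\, \exists x\, ((G(v) \lor G(u) \lor G(s) \lor G(y)) \land \neg G(x))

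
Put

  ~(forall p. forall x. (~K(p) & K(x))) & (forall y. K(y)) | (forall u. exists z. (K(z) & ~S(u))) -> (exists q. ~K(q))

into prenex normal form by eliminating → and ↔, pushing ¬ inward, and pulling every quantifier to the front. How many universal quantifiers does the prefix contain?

3

Rewrite implications/biconditionals: A → B as ¬A ∨ B.
  ~(~(forall p. forall x. (~K(p) & K(x))) & (forall y. K(y)) | (forall u. exists z. (K(z) & ~S(u)))) | (exists q. ~K(q))
Move each ¬ inward, flipping quantifiers it crosses:
  ((forall p. forall x. (~K(p) & K(x))) | (exists y. ~K(y))) & (exists u. forall z. (~K(z) | S(u))) | (exists q. ~K(q))
All bound variables are already distinct, so no renaming is needed.
Extract every quantifier outward, since the variables are now distinct and don't occur free across branches:
  forall p. forall x. exists y. exists u. forall z. exists q. ((~K(p) & K(x) | ~K(y)) & (~K(z) | S(u)) | ~K(q))
The prefix is forall p forall x exists y exists u forall z exists q: 3 universal, 3 existential.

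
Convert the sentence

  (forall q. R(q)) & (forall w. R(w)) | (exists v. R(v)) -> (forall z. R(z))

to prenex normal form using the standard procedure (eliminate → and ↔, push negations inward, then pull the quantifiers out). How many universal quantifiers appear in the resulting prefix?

2

First replace A → B with ¬A ∨ B.
  ~((forall q. R(q)) & (forall w. R(w)) | (exists v. R(v))) | (forall z. R(z))
Move each ¬ inward, flipping quantifiers it crosses:
  ((exists q. ~R(q)) | (exists w. ~R(w))) & (forall v. ~R(v)) | (forall z. R(z))
Finally move all quantifiers to the prefix:
  exists q. exists w. forall v. forall z. ((~R(q) | ~R(w)) & ~R(v) | R(z))
The prefix is exists q exists w forall v forall z: 2 universal, 2 existential.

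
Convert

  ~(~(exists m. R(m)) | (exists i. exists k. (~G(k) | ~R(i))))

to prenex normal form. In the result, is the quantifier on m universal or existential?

Move each ¬ inward, flipping quantifiers it crosses:
  (exists m. R(m)) & (forall i. forall k. (G(k) & R(i)))
All bound variables are already distinct, so no renaming is needed.
Extract every quantifier outward, since the variables are now distinct and don't occur free across branches:
  exists m. forall i. forall k. (R(m) & G(k) & R(i))
The quantifier exists m sits under an even number of negations, so it remains existential.

existential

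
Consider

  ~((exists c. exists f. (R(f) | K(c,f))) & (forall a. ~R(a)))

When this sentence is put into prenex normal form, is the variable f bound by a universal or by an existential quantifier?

Push ¬ through the quantifiers and connectives to reach negation normal form:
  (forall c. forall f. (~R(f) & ~K(c,f))) | (exists a. R(a))
Finally move all quantifiers to the prefix:
  forall c. forall f. exists a. (~R(f) & ~K(c,f) | R(a))
The quantifier exists f sits under an odd number of negations, so it flips to forall f.

universal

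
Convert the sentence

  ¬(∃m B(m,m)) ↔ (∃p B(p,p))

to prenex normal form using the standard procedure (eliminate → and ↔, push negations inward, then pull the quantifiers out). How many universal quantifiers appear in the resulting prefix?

Rewrite implications/biconditionals: A → B as ¬A ∨ B; A ↔ B as (¬A ∨ B) ∧ (¬B ∨ A).
  (¬¬(∃m B(m,m)) ∨ (∃p B(p,p))) ∧ (¬(∃p B(p,p)) ∨ ¬(∃m B(m,m)))
Drive negations inward (¬∀x A ≡ ∃x ¬A, ¬∃x A ≡ ∀x ¬A, De Morgan for ∧/∨):
  ((∃m B(m,m)) ∨ (∃p B(p,p))) ∧ ((∀p ¬B(p,p)) ∨ (∀m ¬B(m,m)))
Standardize variables apart so no two quantifiers bind the same name: p↦y1, m↦t.
  ((∃m B(m,m)) ∨ (∃p B(p,p))) ∧ ((∀y1 ¬B(y1,y1)) ∨ (∀t ¬B(t,t)))
Extract every quantifier outward, since the variables are now distinct and don't occur free across branches:
  ∃m ∃p ∀y1 ∀t ((B(m,m) ∨ B(p,p)) ∧ (¬B(y1,y1) ∨ ¬B(t,t)))
The prefix is ∃m ∃p ∀y1 ∀t: 2 universal, 2 existential.

2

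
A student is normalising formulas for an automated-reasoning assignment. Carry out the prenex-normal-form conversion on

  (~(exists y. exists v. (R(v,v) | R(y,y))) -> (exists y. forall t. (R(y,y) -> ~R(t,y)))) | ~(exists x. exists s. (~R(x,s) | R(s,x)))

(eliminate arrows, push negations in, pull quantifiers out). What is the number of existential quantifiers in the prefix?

First replace A → B with ¬A ∨ B.
  ~~(exists y. exists v. (R(v,v) | R(y,y))) | (exists y. forall t. (~R(y,y) | ~R(t,y))) | ~(exists x. exists s. (~R(x,s) | R(s,x)))
Push ¬ through the quantifiers and connectives to reach negation normal form:
  (exists y. exists v. (R(v,v) | R(y,y))) | (exists y. forall t. (~R(y,y) | ~R(t,y))) | (forall x. forall s. (R(x,s) & ~R(s,x)))
Give each quantifier a distinct variable: y↦v1.
  (exists y. exists v. (R(v,v) | R(y,y))) | (exists v1. forall t. (~R(v1,v1) | ~R(t,v1))) | (forall x. forall s. (R(x,s) & ~R(s,x)))
Extract every quantifier outward, since the variables are now distinct and don't occur free across branches:
  exists y. exists v. exists v1. forall t. forall x. forall s. (R(v,v) | R(y,y) | ~R(v1,v1) | ~R(t,v1) | R(x,s) & ~R(s,x))
The prefix is exists y exists v exists v1 forall t forall x forall s: 3 universal, 3 existential.

3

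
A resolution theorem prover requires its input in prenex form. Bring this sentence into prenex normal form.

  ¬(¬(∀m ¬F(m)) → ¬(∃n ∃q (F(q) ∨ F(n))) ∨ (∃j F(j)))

∃m ∃n ∃q ∀j (F(m) ∧ (F(q) ∨ F(n)) ∧ ¬F(j))

Rewrite implications/biconditionals: A → B as ¬A ∨ B.
  ¬(¬¬(∀m ¬F(m)) ∨ ¬(∃n ∃q (F(q) ∨ F(n))) ∨ (∃j F(j)))
Move each ¬ inward, flipping quantifiers it crosses:
  (∃m F(m)) ∧ (∃n ∃q (F(q) ∨ F(n))) ∧ (∀j ¬F(j))
All bound variables are already distinct, so no renaming is needed.
Pull the quantifiers to the front (each side's bound variable is not free in the other side):
  ∃m ∃n ∃q ∀j (F(m) ∧ (F(q) ∨ F(n)) ∧ ¬F(j))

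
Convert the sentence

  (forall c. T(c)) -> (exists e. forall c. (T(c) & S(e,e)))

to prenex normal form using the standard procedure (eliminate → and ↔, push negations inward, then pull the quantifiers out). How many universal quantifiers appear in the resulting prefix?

Rewrite implications/biconditionals: A → B as ¬A ∨ B.
  ~(forall c. T(c)) | (exists e. forall c. (T(c) & S(e,e)))
Push ¬ through the quantifiers and connectives to reach negation normal form:
  (exists c. ~T(c)) | (exists e. forall c. (T(c) & S(e,e)))
Standardize variables apart so no two quantifiers bind the same name: c↦u1.
  (exists c. ~T(c)) | (exists e. forall u1. (T(u1) & S(e,e)))
Finally move all quantifiers to the prefix:
  exists c. exists e. forall u1. (~T(c) | T(u1) & S(e,e))
The prefix is exists c exists e forall u1: 1 universal, 2 existential.

1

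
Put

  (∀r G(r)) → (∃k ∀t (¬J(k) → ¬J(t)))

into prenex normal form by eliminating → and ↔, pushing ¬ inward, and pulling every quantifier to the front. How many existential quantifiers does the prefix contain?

2

First replace A → B with ¬A ∨ B.
  ¬(∀r G(r)) ∨ (∃k ∀t (¬¬J(k) ∨ ¬J(t)))
Push ¬ through the quantifiers and connectives to reach negation normal form:
  (∃r ¬G(r)) ∨ (∃k ∀t (J(k) ∨ ¬J(t)))
All bound variables are already distinct, so no renaming is needed.
Finally move all quantifiers to the prefix:
  ∃r ∃k ∀t (¬G(r) ∨ J(k) ∨ ¬J(t))
The prefix is ∃r ∃k ∀t: 1 universal, 2 existential.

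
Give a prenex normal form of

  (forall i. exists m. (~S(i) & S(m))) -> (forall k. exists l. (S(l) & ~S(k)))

exists i. forall m. forall k. exists l. (S(i) | ~S(m) | S(l) & ~S(k))

Rewrite implications/biconditionals: A → B as ¬A ∨ B.
  ~(forall i. exists m. (~S(i) & S(m))) | (forall k. exists l. (S(l) & ~S(k)))
Push ¬ through the quantifiers and connectives to reach negation normal form:
  (exists i. forall m. (S(i) | ~S(m))) | (forall k. exists l. (S(l) & ~S(k)))
Extract every quantifier outward, since the variables are now distinct and don't occur free across branches:
  exists i. forall m. forall k. exists l. (S(i) | ~S(m) | S(l) & ~S(k))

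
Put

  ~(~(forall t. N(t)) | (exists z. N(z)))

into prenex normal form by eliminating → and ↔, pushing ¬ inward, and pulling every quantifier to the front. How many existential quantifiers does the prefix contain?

0

Move each ¬ inward, flipping quantifiers it crosses:
  (forall t. N(t)) & (forall z. ~N(z))
All bound variables are already distinct, so no renaming is needed.
Pull the quantifiers to the front (each side's bound variable is not free in the other side):
  forall t. forall z. (N(t) & ~N(z))
The prefix is forall t forall z: 2 universal, 0 existential.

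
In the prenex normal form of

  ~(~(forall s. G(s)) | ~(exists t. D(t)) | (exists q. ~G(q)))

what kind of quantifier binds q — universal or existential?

Drive negations inward (¬∀x A ≡ ∃x ¬A, ¬∃x A ≡ ∀x ¬A, De Morgan for ∧/∨):
  (forall s. G(s)) & (exists t. D(t)) & (forall q. G(q))
All bound variables are already distinct, so no renaming is needed.
Extract every quantifier outward, since the variables are now distinct and don't occur free across branches:
  forall s. exists t. forall q. (G(s) & D(t) & G(q))
The quantifier exists q sits under an odd number of negations, so it flips to forall q.

universal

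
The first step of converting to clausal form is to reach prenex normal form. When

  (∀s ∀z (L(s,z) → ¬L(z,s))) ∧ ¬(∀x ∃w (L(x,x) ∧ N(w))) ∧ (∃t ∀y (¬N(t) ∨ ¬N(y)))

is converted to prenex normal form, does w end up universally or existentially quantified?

First replace A → B with ¬A ∨ B.
  (∀s ∀z (¬L(s,z) ∨ ¬L(z,s))) ∧ ¬(∀x ∃w (L(x,x) ∧ N(w))) ∧ (∃t ∀y (¬N(t) ∨ ¬N(y)))
Drive negations inward (¬∀x A ≡ ∃x ¬A, ¬∃x A ≡ ∀x ¬A, De Morgan for ∧/∨):
  (∀s ∀z (¬L(s,z) ∨ ¬L(z,s))) ∧ (∃x ∀w (¬L(x,x) ∨ ¬N(w))) ∧ (∃t ∀y (¬N(t) ∨ ¬N(y)))
Pull the quantifiers to the front (each side's bound variable is not free in the other side):
  ∀s ∀z ∃x ∀w ∃t ∀y ((¬L(s,z) ∨ ¬L(z,s)) ∧ (¬L(x,x) ∨ ¬N(w)) ∧ (¬N(t) ∨ ¬N(y)))
The quantifier ∃w sits under an odd number of negations (counting the antecedent side of each →), so it flips to ∀w.

universal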